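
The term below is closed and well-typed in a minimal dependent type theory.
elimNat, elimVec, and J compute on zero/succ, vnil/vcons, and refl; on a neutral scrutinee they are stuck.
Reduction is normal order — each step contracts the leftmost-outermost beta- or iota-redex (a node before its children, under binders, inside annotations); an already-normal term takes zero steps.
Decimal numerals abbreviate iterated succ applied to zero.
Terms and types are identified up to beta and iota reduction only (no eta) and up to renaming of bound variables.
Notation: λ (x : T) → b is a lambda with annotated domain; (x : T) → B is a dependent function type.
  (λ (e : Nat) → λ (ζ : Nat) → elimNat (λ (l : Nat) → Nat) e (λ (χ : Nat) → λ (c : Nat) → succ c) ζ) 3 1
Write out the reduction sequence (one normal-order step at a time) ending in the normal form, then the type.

normal-order reduction sequence:
  (λ (e : Nat) → λ (ζ : Nat) → elimNat (λ (l : Nat) → Nat) e (λ (χ : Nat) → λ (c : Nat) → succ c) ζ) 3 1
  ~> (λ (e : Nat) → elimNat (λ (ζ : Nat) → Nat) 3 (λ (l : Nat) → λ (χ : Nat) → succ χ) e) 1
  ~> elimNat (λ (e : Nat) → Nat) 3 (λ (ζ : Nat) → λ (l : Nat) → succ l) 1
  ~> (λ (e : Nat) → λ (ζ : Nat) → succ ζ) 0 (elimNat (λ (l : Nat) → Nat) 3 (λ (χ : Nat) → λ (c : Nat) → succ c) 0)
  ~> (λ (e : Nat) → succ e) (elimNat (λ (ζ : Nat) → Nat) 3 (λ (l : Nat) → λ (χ : Nat) → succ χ) 0)
  ~> succ (elimNat (λ (e : Nat) → Nat) 3 (λ (ζ : Nat) → λ (l : Nat) → succ l) 0)
  ~> 4
type:
  Nat


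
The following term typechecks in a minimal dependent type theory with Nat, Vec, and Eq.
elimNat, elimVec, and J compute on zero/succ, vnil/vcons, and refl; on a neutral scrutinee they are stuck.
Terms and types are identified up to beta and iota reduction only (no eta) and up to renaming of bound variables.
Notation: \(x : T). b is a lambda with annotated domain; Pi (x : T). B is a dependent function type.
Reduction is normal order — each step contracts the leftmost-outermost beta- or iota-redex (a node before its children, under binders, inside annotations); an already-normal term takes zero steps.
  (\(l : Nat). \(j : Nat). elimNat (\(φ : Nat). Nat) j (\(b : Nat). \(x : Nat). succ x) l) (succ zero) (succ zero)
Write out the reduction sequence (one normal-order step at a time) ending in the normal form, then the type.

normal-order reduction:
  (\(l : Nat). \(j : Nat). elimNat (\(φ : Nat). Nat) j (\(b : Nat). \(x : Nat). succ x) l) (succ zero) (succ zero)
  ~> (\(l : Nat). elimNat (\(j : Nat). Nat) l (\(φ : Nat). \(b : Nat). succ b) (succ zero)) (succ zero)
  ~> elimNat (\(l : Nat). Nat) (succ zero) (\(j : Nat). \(φ : Nat). succ φ) (succ zero)
  ~> (\(l : Nat). \(j : Nat). succ j) zero (elimNat (\(φ : Nat). Nat) (succ zero) (\(b : Nat). \(x : Nat). succ x) zero)
  ~> (\(l : Nat). succ l) (elimNat (\(j : Nat). Nat) (succ zero) (\(φ : Nat). \(b : Nat). succ b) zero)
  ~> succ (elimNat (\(l : Nat). Nat) (succ zero) (\(j : Nat). \(φ : Nat). succ φ) zero)
  ~> succ (succ zero)
inferred type:
  Nat


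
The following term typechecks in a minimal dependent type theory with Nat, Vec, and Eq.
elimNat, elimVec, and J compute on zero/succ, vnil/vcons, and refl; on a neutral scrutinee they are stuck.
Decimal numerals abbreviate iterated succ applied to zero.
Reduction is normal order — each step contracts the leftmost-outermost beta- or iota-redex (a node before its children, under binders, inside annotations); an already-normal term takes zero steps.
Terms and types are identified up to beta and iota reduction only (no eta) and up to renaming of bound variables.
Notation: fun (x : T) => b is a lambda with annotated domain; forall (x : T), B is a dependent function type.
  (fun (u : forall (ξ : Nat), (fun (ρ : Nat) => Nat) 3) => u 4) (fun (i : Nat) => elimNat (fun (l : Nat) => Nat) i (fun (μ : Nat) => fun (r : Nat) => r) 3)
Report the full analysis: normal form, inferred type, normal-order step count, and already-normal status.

resulting normal form:
  4
type:
  Nat
reduction steps (normal order): 12
already normal: no
first redex: a beta-redex


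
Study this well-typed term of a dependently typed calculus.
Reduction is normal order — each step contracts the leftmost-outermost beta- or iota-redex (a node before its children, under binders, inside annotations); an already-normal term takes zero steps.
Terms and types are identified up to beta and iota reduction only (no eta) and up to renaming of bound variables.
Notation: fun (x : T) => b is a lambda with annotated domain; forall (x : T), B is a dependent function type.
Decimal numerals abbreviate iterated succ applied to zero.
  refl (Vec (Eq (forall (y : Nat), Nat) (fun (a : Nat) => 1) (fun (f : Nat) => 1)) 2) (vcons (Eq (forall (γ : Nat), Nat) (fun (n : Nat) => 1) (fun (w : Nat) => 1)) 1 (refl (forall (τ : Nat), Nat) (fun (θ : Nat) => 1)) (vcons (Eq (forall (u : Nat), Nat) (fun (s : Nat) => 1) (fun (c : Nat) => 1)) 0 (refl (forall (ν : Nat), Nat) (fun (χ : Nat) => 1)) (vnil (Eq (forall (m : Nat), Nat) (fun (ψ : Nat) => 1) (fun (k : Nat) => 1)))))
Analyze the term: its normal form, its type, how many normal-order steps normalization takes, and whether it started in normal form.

normal form:
  refl (Vec (Eq (forall (y : Nat), Nat) (fun (a : Nat) => 1) (fun (f : Nat) => 1)) 2) (vcons (Eq (forall (γ : Nat), Nat) (fun (n : Nat) => 1) (fun (w : Nat) => 1)) 1 (refl (forall (τ : Nat), Nat) (fun (θ : Nat) => 1)) (vcons (Eq (forall (u : Nat), Nat) (fun (s : Nat) => 1) (fun (c : Nat) => 1)) 0 (refl (forall (ν : Nat), Nat) (fun (χ : Nat) => 1)) (vnil (Eq (forall (m : Nat), Nat) (fun (ψ : Nat) => 1) (fun (k : Nat) => 1)))))
inferred type:
  Eq (Vec (Eq (forall (y : Nat), Nat) (fun (a : Nat) => 1) (fun (f : Nat) => 1)) 2) (vcons (Eq (forall (γ : Nat), Nat) (fun (n : Nat) => 1) (fun (w : Nat) => 1)) 1 (refl (forall (τ : Nat), Nat) (fun (θ : Nat) => 1)) (vcons (Eq (forall (u : Nat), Nat) (fun (s : Nat) => 1) (fun (c : Nat) => 1)) 0 (refl (forall (ν : Nat), Nat) (fun (χ : Nat) => 1)) (vnil (Eq (forall (m : Nat), Nat) (fun (ψ : Nat) => 1) (fun (k : Nat) => 1))))) (vcons (Eq (forall (q : Nat), Nat) (fun (ξ : Nat) => 1) (fun (δ : Nat) => 1)) 1 (refl (forall (ε : Nat), Nat) (fun (κ : Nat) => 1)) (vcons (Eq (forall (v : Nat), Nat) (fun (h : Nat) => 1) (fun (x : Nat) => 1)) 0 (refl (forall (j : Nat), Nat) (fun (β : Nat) => 1)) (vnil (Eq (forall (o : Nat), Nat) (fun (φ : Nat) => 1) (fun (g : Nat) => 1)))))
reduction steps (normal order): 0
already normal: yes


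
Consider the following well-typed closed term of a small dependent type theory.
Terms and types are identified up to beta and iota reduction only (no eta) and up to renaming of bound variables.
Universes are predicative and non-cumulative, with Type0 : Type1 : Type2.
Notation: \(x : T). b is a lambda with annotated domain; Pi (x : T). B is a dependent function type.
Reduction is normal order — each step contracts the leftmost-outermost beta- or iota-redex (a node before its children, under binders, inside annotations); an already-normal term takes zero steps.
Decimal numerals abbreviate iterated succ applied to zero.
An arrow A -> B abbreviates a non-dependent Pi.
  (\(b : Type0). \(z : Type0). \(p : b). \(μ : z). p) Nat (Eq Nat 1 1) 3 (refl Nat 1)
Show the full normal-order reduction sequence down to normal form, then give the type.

reduction (normal order):
  (\(b : Type0). \(z : Type0). \(p : b). \(μ : z). p) Nat (Eq Nat 1 1) 3 (refl Nat 1)
  ~> (\(b : Type0). \(z : Nat). \(p : b). z) (Eq Nat 1 1) 3 (refl Nat 1)
  ~> (\(b : Nat). \(z : Eq Nat 1 1). b) 3 (refl Nat 1)
  ~> (\(b : Eq Nat 1 1). 3) (refl Nat 1)
  ~> 3
the term's type:
  Nat


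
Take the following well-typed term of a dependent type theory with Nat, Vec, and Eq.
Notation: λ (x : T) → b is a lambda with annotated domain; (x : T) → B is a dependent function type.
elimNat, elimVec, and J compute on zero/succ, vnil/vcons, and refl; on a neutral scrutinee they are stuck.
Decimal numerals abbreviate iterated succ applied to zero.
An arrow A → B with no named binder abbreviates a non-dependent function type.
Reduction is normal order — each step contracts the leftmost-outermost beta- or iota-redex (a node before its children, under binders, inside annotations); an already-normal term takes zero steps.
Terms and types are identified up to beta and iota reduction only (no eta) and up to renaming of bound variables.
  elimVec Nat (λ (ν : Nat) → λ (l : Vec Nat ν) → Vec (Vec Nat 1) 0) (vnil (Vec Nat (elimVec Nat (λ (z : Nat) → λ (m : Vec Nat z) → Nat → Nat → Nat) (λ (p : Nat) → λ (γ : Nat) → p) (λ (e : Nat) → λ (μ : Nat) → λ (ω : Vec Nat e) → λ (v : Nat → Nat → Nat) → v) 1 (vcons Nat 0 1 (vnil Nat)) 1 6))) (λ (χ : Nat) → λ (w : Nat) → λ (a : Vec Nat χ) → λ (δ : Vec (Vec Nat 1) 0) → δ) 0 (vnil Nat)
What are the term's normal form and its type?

normal form:
  vnil (Vec Nat 1)
inferred type:
  Vec (Vec Nat 1) 0
observation: the term reaches its normal form after 9 normal-order steps.


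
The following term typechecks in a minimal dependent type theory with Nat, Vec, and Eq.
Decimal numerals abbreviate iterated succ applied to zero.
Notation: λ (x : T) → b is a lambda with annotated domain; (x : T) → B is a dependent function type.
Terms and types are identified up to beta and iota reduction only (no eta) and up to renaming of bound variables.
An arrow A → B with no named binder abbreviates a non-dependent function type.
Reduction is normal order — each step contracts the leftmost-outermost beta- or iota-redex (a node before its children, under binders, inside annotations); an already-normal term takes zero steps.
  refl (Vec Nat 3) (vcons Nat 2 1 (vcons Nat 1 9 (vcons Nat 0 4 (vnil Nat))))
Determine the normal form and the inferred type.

resulting normal form:
  refl (Vec Nat 3) (vcons Nat 2 1 (vcons Nat 1 9 (vcons Nat 0 4 (vnil Nat))))
the term's type:
  Eq (Vec Nat 3) (vcons Nat 2 1 (vcons Nat 1 9 (vcons Nat 0 4 (vnil Nat)))) (vcons Nat 2 1 (vcons Nat 1 9 (vcons Nat 0 4 (vnil Nat))))


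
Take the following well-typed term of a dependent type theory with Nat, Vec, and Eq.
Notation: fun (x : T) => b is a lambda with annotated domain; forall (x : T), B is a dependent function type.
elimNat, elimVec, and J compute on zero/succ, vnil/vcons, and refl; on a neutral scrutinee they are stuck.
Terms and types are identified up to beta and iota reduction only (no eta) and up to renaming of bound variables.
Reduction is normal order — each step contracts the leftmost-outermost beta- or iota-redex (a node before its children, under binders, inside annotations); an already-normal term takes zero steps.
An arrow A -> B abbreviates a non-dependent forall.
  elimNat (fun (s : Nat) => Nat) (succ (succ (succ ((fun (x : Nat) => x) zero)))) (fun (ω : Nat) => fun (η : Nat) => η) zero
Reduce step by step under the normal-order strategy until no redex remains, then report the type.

normal-order reduction sequence:
  elimNat (fun (s : Nat) => Nat) (succ (succ (succ ((fun (x : Nat) => x) zero)))) (fun (ω : Nat) => fun (η : Nat) => η) zero
  ~> succ (succ (succ ((fun (s : Nat) => s) zero)))
  ~> succ (succ (succ zero))
the term's type:
  Nat


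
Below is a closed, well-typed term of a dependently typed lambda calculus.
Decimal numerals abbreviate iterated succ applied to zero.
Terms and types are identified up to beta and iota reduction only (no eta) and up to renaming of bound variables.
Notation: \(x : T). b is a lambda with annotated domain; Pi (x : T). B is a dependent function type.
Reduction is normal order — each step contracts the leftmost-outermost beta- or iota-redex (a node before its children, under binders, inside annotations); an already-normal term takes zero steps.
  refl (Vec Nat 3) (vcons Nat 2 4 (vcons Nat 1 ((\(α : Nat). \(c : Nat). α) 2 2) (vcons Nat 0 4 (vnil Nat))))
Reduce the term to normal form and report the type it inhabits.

reduced normal form:
  refl (Vec Nat 3) (vcons Nat 2 4 (vcons Nat 1 2 (vcons Nat 0 4 (vnil Nat))))
the term's type:
  Eq (Vec Nat 3) (vcons Nat 2 4 (vcons Nat 1 2 (vcons Nat 0 4 (vnil Nat)))) (vcons Nat 2 4 (vcons Nat 1 2 (vcons Nat 0 4 (vnil Nat))))


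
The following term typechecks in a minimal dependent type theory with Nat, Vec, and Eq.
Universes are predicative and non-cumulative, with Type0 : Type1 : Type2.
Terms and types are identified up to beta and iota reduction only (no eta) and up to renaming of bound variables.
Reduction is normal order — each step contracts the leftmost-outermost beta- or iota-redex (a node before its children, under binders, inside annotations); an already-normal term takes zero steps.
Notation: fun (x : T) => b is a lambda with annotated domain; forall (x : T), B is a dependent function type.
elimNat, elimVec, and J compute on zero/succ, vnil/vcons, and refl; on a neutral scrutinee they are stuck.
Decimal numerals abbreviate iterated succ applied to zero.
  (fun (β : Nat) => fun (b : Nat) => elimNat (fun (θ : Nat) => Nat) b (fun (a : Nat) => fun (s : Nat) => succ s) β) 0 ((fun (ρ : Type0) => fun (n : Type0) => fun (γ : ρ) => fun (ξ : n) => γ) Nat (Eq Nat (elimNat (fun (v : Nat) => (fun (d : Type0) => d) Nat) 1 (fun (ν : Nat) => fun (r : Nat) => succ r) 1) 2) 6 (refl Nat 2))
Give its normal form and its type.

normal form:
  6
the term's type:
  Nat


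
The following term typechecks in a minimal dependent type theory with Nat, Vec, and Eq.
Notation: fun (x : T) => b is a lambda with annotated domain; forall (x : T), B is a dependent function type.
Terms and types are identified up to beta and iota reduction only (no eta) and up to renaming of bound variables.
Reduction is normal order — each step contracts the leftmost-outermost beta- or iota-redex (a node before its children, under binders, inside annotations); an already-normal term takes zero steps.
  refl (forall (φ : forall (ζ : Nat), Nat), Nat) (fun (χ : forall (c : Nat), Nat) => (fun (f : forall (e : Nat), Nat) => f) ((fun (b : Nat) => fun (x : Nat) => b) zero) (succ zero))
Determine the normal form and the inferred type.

normal form:
  refl (forall (φ : forall (ζ : Nat), Nat), Nat) (fun (χ : forall (c : Nat), Nat) => zero)
inferred type:
  Eq (forall (φ : forall (ζ : Nat), Nat), Nat) (fun (χ : forall (c : Nat), Nat) => zero) (fun (f : forall (e : Nat), Nat) => zero)
observation: the first redex contracted is a beta-redex; the normal form is reached in 3 normal-order steps.


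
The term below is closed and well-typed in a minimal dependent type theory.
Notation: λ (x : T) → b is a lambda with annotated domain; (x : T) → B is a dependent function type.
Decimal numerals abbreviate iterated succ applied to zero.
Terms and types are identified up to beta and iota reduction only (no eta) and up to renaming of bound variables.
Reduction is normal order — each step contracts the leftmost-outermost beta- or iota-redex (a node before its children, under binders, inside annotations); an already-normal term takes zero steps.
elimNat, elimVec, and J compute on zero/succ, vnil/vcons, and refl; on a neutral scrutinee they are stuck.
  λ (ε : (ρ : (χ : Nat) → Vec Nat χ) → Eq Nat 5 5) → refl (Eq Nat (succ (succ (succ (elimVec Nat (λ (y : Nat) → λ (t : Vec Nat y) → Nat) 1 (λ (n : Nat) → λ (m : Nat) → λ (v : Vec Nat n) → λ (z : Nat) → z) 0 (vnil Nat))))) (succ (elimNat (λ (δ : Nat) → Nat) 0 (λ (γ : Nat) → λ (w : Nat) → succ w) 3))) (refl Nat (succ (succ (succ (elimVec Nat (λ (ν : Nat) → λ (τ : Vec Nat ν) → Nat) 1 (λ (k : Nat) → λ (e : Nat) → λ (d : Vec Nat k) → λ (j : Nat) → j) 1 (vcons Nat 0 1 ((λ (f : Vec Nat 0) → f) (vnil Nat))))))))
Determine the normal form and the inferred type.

resulting normal form:
  λ (ε : (ρ : (χ : Nat) → Vec Nat χ) → Eq Nat 5 5) → refl (Eq Nat 4 4) (refl Nat 4)
type:
  (ε : (ρ : (χ : Nat) → Vec Nat χ) → Eq Nat 5 5) → Eq (Eq Nat 4 4) (refl Nat 4) (refl Nat 4)


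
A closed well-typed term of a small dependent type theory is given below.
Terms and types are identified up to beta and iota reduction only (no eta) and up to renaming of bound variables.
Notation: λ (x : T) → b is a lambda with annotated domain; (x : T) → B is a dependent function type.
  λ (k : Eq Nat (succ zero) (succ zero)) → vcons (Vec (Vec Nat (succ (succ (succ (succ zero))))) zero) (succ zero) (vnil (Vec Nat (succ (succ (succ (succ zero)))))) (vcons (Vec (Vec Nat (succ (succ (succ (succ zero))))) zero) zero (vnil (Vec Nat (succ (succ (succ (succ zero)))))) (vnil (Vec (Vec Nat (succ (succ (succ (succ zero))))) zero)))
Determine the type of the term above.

the term's type:
  (k : Eq Nat (succ zero) (succ zero)) → Vec (Vec (Vec Nat (succ (succ (succ (succ zero))))) zero) (succ (succ zero))


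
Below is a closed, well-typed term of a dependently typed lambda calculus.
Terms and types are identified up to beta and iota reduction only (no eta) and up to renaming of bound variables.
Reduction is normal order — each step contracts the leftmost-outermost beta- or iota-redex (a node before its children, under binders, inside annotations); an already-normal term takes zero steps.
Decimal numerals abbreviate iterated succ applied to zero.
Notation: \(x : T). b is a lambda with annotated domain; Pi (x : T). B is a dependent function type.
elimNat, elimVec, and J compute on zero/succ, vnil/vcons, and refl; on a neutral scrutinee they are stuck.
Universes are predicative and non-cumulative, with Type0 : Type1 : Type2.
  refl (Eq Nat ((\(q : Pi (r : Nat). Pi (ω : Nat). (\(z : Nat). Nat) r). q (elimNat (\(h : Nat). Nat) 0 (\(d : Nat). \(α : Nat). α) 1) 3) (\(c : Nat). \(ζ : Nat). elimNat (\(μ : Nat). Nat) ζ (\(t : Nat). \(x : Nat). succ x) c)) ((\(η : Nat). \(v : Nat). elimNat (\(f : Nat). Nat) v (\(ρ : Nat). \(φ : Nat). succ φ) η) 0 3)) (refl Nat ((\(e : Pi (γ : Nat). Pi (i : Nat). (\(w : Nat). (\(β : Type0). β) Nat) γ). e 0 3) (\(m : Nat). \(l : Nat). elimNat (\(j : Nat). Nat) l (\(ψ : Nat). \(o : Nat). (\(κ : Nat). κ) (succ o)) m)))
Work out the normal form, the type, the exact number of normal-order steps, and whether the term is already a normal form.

resulting normal form:
  refl (Eq Nat 3 3) (refl Nat 3)
type:
  Eq (Eq Nat 3 3) (refl Nat 3) (refl Nat 3)
normal-order step count: 15
already normal: no
first contracted redex: a beta-redex


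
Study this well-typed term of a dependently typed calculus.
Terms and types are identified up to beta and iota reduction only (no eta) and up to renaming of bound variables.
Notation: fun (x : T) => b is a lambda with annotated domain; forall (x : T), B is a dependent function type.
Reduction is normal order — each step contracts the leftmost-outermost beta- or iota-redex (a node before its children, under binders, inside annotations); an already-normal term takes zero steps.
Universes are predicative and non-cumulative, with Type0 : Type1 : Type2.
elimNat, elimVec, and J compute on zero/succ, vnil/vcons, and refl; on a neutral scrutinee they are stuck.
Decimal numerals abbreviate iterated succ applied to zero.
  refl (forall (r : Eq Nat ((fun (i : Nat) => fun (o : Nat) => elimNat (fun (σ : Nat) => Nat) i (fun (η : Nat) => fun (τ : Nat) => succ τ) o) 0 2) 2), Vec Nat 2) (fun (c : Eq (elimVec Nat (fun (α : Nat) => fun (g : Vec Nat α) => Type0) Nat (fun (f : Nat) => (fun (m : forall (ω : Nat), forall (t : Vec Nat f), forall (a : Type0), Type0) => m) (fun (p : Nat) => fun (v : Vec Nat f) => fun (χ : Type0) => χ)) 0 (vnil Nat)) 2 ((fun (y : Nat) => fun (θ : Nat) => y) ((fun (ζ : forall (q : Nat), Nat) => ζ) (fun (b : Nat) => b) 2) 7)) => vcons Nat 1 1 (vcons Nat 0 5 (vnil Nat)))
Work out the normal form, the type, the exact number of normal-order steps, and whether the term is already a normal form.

reduced normal form:
  refl (forall (r : Eq Nat 2 2), Vec Nat 2) (fun (i : Eq Nat 2 2) => vcons Nat 1 1 (vcons Nat 0 5 (vnil Nat)))
type:
  Eq (forall (r : Eq Nat 2 2), Vec Nat 2) (fun (i : Eq Nat 2 2) => vcons Nat 1 1 (vcons Nat 0 5 (vnil Nat))) (fun (o : Eq Nat 2 2) => vcons Nat 1 1 (vcons Nat 0 5 (vnil Nat)))
normal-order step count: 14
already normal: no
first redex: a beta-redex


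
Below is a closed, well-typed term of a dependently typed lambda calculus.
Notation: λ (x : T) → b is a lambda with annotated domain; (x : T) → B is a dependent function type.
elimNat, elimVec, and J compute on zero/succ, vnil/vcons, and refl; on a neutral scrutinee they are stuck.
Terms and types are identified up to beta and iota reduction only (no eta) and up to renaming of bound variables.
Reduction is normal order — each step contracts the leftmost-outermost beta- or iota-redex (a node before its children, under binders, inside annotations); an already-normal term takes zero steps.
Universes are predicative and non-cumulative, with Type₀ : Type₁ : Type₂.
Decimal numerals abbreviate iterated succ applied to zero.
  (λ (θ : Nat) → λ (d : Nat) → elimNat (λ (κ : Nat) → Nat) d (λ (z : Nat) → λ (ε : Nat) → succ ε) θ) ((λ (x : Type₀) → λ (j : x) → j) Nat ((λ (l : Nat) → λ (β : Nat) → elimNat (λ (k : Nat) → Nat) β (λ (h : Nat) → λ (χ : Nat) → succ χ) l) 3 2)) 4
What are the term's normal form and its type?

normal form:
  9
the term's type:
  Nat


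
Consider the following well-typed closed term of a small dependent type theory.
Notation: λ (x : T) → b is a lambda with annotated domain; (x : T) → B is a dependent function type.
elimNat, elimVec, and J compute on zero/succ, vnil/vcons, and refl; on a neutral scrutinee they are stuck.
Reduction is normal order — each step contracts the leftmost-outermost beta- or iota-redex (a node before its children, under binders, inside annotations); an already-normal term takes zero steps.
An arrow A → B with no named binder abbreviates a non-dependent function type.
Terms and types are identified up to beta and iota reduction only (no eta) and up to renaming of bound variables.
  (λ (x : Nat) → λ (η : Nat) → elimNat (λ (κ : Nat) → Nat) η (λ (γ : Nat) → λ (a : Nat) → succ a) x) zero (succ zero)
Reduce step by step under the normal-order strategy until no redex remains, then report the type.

normal-order reduction:
  (λ (x : Nat) → λ (η : Nat) → elimNat (λ (κ : Nat) → Nat) η (λ (γ : Nat) → λ (a : Nat) → succ a) x) zero (succ zero)
  ~> (λ (x : Nat) → elimNat (λ (η : Nat) → Nat) x (λ (κ : Nat) → λ (γ : Nat) → succ γ) zero) (succ zero)
  ~> elimNat (λ (x : Nat) → Nat) (succ zero) (λ (η : Nat) → λ (κ : Nat) → succ κ) zero
  ~> succ zero
inferred type:
  Nat


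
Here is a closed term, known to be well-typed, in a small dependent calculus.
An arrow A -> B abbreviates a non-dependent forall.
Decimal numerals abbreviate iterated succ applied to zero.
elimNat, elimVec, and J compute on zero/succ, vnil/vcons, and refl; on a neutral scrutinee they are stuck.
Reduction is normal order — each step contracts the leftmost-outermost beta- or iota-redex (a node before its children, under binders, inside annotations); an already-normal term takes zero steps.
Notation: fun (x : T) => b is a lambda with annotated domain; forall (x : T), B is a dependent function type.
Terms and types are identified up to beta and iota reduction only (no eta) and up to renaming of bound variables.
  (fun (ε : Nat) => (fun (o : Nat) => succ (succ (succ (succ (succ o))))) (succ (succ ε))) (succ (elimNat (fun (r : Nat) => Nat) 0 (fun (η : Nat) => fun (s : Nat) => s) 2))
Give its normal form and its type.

reduced normal form:
  8
the term's type:
  Nat


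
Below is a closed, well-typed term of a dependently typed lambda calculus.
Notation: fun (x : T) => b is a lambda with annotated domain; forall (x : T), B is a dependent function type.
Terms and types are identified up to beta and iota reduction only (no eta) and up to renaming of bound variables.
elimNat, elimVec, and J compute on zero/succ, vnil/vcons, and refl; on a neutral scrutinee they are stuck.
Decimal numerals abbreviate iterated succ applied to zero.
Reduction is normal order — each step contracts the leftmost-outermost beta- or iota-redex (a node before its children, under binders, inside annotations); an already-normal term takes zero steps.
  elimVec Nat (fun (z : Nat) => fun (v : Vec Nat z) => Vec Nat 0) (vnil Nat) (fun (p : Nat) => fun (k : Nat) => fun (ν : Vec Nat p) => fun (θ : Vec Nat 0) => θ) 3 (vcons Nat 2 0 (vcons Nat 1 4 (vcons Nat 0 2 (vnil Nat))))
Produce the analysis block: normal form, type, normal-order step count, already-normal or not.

normal form:
  vnil Nat
inferred type:
  Vec Nat 0
reduction steps (normal order): 16
already normal: no
first contracted redex: an elimVec iota-redex


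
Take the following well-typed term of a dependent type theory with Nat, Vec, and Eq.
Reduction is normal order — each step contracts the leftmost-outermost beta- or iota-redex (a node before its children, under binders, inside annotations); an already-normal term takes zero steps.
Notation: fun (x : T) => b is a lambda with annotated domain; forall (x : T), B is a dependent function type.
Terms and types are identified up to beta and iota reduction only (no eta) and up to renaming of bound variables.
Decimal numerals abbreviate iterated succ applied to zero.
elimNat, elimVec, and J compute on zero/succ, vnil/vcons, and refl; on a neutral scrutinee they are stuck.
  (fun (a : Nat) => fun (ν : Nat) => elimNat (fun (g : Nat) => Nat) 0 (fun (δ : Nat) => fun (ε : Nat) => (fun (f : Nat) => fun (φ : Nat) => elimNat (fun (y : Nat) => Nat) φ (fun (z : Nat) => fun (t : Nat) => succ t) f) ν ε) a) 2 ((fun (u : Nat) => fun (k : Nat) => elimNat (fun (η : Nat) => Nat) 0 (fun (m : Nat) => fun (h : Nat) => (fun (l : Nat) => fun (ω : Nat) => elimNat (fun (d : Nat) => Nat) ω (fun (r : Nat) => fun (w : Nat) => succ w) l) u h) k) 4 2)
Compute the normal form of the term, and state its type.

resulting normal form:
  16
type:
  Nat
observation: normalization takes exactly 141 steps under the normal-order strategy.


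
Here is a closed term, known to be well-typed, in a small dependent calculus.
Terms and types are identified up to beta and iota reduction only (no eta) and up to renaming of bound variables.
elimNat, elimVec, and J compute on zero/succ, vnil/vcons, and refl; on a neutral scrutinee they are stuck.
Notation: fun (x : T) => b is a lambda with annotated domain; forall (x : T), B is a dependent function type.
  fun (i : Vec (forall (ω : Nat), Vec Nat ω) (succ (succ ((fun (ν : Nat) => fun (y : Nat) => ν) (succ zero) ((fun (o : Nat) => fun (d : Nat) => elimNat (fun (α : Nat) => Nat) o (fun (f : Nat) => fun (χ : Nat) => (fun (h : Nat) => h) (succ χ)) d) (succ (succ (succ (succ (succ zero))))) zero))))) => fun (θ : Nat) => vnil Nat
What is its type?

inferred type:
  forall (i : Vec (forall (ω : Nat), Vec Nat ω) (succ (succ (succ zero)))), forall (ν : Nat), Vec Nat zero


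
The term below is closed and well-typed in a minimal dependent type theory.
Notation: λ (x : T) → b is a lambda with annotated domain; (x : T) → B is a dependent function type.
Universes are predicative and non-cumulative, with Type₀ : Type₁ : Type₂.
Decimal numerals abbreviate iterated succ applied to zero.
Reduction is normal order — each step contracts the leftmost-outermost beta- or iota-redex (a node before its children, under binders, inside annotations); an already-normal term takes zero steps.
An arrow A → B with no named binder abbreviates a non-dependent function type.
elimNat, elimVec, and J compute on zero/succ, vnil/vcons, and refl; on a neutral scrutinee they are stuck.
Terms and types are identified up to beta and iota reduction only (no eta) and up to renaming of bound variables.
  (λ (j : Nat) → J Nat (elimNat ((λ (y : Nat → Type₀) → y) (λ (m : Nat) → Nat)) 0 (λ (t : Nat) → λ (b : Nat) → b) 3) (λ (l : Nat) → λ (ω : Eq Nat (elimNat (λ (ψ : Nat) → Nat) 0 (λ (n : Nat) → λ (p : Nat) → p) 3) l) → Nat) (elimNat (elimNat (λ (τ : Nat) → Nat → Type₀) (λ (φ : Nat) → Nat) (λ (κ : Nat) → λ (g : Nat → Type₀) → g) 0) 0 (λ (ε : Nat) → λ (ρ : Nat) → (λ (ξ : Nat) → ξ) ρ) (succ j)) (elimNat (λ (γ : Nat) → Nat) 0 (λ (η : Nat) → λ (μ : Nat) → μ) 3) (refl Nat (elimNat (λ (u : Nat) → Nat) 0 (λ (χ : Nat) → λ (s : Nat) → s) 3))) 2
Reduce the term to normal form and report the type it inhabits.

reduced normal form:
  0
inferred type:
  Nat


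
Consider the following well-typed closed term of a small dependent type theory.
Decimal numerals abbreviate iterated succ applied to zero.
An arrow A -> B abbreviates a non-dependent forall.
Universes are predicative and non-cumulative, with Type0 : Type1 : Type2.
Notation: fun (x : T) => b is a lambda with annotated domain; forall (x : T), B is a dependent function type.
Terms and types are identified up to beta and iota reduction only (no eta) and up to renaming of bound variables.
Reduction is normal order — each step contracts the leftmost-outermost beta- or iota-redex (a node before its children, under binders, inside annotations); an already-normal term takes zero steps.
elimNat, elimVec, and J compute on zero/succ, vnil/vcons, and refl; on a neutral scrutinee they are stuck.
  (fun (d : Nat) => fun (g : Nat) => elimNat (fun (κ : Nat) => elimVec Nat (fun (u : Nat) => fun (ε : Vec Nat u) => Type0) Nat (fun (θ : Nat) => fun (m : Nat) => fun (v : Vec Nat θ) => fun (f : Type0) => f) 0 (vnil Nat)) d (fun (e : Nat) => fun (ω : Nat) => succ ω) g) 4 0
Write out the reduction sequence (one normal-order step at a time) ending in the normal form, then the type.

reduction (normal order):
  (fun (d : Nat) => fun (g : Nat) => elimNat (fun (κ : Nat) => elimVec Nat (fun (u : Nat) => fun (ε : Vec Nat u) => Type0) Nat (fun (θ : Nat) => fun (m : Nat) => fun (v : Vec Nat θ) => fun (f : Type0) => f) 0 (vnil Nat)) d (fun (e : Nat) => fun (ω : Nat) => succ ω) g) 4 0
  ~> (fun (d : Nat) => elimNat (fun (g : Nat) => elimVec Nat (fun (κ : Nat) => fun (u : Vec Nat κ) => Type0) Nat (fun (ε : Nat) => fun (θ : Nat) => fun (m : Vec Nat ε) => fun (v : Type0) => v) 0 (vnil Nat)) 4 (fun (f : Nat) => fun (e : Nat) => succ e) d) 0
  ~> elimNat (fun (d : Nat) => elimVec Nat (fun (g : Nat) => fun (κ : Vec Nat g) => Type0) Nat (fun (u : Nat) => fun (ε : Nat) => fun (θ : Vec Nat u) => fun (m : Type0) => m) 0 (vnil Nat)) 4 (fun (v : Nat) => fun (f : Nat) => succ f) 0
  ~> 4
the term's type:
  Nat


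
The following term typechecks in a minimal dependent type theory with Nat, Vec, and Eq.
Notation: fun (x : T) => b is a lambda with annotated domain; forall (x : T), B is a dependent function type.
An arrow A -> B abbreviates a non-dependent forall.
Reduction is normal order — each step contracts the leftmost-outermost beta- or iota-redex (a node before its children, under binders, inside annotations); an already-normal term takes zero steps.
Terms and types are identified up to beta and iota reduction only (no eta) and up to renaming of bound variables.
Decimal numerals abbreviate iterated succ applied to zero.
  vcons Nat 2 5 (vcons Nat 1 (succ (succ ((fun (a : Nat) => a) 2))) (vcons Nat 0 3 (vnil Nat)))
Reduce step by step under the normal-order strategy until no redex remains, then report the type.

reduction (normal order):
  vcons Nat 2 5 (vcons Nat 1 (succ (succ ((fun (a : Nat) => a) 2))) (vcons Nat 0 3 (vnil Nat)))
  ~> vcons Nat 2 5 (vcons Nat 1 4 (vcons Nat 0 3 (vnil Nat)))
type:
  Vec Nat 3


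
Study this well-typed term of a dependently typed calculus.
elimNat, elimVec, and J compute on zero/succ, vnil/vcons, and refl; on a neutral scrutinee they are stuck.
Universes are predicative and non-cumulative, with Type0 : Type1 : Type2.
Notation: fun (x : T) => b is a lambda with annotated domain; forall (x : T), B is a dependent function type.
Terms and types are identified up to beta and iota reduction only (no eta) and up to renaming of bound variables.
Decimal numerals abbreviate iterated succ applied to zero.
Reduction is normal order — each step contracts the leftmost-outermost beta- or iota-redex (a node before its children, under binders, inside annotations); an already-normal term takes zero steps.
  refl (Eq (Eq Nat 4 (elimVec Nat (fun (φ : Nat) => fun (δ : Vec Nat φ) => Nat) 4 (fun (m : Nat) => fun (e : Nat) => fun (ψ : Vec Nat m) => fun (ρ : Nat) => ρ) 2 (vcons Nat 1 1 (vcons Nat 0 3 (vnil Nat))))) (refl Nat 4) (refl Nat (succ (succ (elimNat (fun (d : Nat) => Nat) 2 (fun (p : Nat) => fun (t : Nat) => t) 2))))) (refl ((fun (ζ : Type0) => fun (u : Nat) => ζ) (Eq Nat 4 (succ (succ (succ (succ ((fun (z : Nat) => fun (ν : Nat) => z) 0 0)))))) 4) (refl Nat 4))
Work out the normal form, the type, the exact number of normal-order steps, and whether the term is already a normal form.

resulting normal form:
  refl (Eq (Eq Nat 4 4) (refl Nat 4) (refl Nat 4)) (refl (Eq Nat 4 4) (refl Nat 4))
type:
  Eq (Eq (Eq Nat 4 4) (refl Nat 4) (refl Nat 4)) (refl (Eq Nat 4 4) (refl Nat 4)) (refl (Eq Nat 4 4) (refl Nat 4))
normal-order step count: 22
started in normal form: no
first contracted redex: an elimVec iota-redex


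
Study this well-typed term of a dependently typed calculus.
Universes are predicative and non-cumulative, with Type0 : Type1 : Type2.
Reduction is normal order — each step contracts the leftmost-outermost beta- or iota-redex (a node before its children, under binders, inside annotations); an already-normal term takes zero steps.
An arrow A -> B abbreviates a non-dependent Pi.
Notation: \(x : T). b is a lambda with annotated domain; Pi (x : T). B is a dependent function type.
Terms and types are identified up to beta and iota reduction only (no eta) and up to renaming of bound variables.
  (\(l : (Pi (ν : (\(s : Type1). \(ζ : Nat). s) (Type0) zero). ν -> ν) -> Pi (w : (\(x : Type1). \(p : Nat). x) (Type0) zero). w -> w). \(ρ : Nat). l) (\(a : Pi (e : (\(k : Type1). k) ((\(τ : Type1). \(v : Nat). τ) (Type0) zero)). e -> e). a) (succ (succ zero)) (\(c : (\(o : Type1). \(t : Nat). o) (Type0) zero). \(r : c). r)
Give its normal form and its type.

resulting normal form:
  \(l : Type0). \(ν : l). ν
type:
  Pi (l : Type0). l -> l
observation: 5 normal-order steps normalize the term, beginning with a beta-redex.


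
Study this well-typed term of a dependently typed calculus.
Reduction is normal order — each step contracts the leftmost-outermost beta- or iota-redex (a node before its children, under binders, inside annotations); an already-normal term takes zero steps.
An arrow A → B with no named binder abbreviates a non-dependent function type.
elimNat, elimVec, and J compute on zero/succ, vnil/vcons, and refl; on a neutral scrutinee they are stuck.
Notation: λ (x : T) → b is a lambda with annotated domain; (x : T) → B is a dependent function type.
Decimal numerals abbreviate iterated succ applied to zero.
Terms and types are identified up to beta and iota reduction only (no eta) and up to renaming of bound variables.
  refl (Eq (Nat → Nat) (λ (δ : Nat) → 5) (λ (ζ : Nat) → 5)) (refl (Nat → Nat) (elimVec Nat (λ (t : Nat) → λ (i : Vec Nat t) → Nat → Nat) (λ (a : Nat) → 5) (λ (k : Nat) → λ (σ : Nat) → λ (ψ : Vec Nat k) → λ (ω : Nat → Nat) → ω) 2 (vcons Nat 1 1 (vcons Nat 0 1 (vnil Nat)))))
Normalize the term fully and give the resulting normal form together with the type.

reduced normal form:
  refl (Eq (Nat → Nat) (λ (δ : Nat) → 5) (λ (ζ : Nat) → 5)) (refl (Nat → Nat) (λ (t : Nat) → 5))
the term's type:
  Eq (Eq (Nat → Nat) (λ (δ : Nat) → 5) (λ (ζ : Nat) → 5)) (refl (Nat → Nat) (λ (t : Nat) → 5)) (refl (Nat → Nat) (λ (i : Nat) → 5))


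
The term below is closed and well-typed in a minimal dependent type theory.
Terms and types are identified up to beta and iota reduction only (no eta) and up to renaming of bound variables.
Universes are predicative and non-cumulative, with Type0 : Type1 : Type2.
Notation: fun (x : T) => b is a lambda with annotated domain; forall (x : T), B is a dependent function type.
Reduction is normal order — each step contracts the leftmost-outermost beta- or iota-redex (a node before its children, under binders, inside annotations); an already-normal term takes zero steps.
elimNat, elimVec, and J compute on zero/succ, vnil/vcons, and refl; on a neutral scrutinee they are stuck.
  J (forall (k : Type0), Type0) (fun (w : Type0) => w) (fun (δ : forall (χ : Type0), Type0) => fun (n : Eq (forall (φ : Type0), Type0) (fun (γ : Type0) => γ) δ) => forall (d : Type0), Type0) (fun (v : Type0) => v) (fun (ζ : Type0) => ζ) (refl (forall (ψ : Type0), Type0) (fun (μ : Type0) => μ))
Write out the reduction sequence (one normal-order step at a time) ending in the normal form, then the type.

reduction (normal order):
  J (forall (k : Type0), Type0) (fun (w : Type0) => w) (fun (δ : forall (χ : Type0), Type0) => fun (n : Eq (forall (φ : Type0), Type0) (fun (γ : Type0) => γ) δ) => forall (d : Type0), Type0) (fun (v : Type0) => v) (fun (ζ : Type0) => ζ) (refl (forall (ψ : Type0), Type0) (fun (μ : Type0) => μ))
  ~> fun (k : Type0) => k
inferred type:
  forall (k : Type0), Type0


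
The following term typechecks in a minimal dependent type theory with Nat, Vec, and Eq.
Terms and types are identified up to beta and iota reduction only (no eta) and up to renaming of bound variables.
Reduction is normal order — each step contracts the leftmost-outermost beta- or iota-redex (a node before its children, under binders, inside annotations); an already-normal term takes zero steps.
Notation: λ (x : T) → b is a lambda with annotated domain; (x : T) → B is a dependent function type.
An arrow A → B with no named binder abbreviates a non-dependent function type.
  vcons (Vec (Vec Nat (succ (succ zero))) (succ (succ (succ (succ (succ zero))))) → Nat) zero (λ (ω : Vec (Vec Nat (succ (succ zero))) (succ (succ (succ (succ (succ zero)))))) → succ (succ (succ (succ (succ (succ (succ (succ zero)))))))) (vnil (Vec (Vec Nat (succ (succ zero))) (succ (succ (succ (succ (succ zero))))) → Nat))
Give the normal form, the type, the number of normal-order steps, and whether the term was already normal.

resulting normal form:
  vcons (Vec (Vec Nat (succ (succ zero))) (succ (succ (succ (succ (succ zero))))) → Nat) zero (λ (ω : Vec (Vec Nat (succ (succ zero))) (succ (succ (succ (succ (succ zero)))))) → succ (succ (succ (succ (succ (succ (succ (succ zero)))))))) (vnil (Vec (Vec Nat (succ (succ zero))) (succ (succ (succ (succ (succ zero))))) → Nat))
type:
  Vec (Vec (Vec Nat (succ (succ zero))) (succ (succ (succ (succ (succ zero))))) → Nat) (succ zero)
reduction steps (normal order): 0
already normal: yes


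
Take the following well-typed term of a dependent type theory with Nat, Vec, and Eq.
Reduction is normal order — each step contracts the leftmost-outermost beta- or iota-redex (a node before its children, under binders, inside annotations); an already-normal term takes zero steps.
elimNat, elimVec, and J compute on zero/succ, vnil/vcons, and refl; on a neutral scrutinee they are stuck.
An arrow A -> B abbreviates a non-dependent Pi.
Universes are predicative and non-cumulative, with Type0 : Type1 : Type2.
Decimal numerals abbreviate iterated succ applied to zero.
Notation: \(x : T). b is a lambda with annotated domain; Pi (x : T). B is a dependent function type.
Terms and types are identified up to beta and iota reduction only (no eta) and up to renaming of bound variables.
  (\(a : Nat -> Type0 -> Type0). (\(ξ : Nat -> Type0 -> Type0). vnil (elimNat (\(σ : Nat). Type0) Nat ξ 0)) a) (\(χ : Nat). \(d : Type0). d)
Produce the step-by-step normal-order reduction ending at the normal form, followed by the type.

normal-order reduction sequence:
  (\(a : Nat -> Type0 -> Type0). (\(ξ : Nat -> Type0 -> Type0). vnil (elimNat (\(σ : Nat). Type0) Nat ξ 0)) a) (\(χ : Nat). \(d : Type0). d)
  ~> (\(a : Nat -> Type0 -> Type0). vnil (elimNat (\(ξ : Nat). Type0) Nat a 0)) (\(σ : Nat). \(χ : Type0). χ)
  ~> vnil (elimNat (\(a : Nat). Type0) Nat (\(ξ : Nat). \(σ : Type0). σ) 0)
  ~> vnil Nat
inferred type:
  Vec Nat 0


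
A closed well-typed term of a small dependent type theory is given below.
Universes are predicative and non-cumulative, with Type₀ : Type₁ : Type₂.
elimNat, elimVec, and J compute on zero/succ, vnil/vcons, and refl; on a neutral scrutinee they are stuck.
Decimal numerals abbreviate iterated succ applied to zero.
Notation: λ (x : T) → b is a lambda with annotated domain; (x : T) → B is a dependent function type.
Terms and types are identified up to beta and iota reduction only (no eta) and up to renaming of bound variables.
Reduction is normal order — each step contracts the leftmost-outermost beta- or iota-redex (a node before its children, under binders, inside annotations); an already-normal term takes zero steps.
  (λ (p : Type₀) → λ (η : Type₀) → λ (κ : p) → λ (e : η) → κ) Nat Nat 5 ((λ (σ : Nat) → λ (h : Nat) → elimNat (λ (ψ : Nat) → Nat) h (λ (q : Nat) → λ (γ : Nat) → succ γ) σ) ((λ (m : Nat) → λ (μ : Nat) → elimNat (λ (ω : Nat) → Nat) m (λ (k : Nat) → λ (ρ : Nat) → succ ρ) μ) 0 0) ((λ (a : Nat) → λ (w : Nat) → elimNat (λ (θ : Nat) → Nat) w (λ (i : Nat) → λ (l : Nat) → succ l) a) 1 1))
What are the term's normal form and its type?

resulting normal form:
  5
type:
  Nat
observation: 4 normal-order steps separate the term from its normal form.
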